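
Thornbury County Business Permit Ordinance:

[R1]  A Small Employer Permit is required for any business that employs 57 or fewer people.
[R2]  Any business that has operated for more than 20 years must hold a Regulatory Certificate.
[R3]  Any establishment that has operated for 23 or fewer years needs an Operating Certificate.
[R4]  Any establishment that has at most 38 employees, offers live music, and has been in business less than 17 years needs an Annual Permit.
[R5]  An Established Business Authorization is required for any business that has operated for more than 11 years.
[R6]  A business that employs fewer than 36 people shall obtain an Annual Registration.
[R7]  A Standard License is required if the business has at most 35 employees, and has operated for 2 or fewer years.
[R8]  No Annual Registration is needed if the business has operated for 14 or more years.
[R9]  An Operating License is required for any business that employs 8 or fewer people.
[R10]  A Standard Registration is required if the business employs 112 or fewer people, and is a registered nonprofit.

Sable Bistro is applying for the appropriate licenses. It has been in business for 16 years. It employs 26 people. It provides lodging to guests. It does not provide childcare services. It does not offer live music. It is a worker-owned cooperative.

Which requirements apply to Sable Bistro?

Established Business Authorization, Operating Certificate, Small Employer Permit

[R1] employees 26 ≤ 57 → Small Employer Permit required.
[R2] years in business 16 ≤ 20 → Regulatory Certificate not required.
[R3] years in business 16 ≤ 23 → Operating Certificate required.
[R4] employees 26 ≤ 38; does not offer live music; years in business 16 < 17 → Annual Permit not required.
[R5] years in business 16 > 11 → Established Business Authorization required.
[R6] employees 26 < 36 → Annual Registration required.
[R7] employees 26 ≤ 35; years in business 16 > 2 → Standard License not required.
[R8] years in business 16 ≥ 14 → exempt from Annual Registration.
[R9] employees 26 > 8 → Operating License not required.
[R10] employees 26 ≤ 112; is a worker-owned cooperative (not: is a registered nonprofit) → Standard Registration not required.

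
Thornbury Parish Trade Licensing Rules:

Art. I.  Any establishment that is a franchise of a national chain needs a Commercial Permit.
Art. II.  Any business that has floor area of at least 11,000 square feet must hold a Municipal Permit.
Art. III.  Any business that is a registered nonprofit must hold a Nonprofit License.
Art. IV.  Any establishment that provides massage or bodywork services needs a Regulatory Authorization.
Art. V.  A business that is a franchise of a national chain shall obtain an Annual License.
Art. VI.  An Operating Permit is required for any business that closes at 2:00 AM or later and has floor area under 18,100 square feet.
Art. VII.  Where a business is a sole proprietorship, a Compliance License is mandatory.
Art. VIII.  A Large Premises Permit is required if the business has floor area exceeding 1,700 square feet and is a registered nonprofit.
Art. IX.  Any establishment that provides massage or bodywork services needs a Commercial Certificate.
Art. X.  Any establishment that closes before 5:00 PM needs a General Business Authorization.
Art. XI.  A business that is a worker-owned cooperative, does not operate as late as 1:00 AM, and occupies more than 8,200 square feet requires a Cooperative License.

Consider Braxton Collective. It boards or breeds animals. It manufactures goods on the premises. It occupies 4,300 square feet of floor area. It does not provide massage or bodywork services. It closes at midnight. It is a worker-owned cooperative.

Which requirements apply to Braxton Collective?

Art. I. is a worker-owned cooperative (not: is a franchise of a national chain) → Commercial Permit not required.
Art. II. floor area 4,300 square feet < 11,000 square feet → Municipal Permit not required.
Art. III. is a worker-owned cooperative (not: is a registered nonprofit) → Nonprofit License not required.
Art. IV. does not provide massage or bodywork services → Regulatory Authorization not required.
Art. V. is a worker-owned cooperative (not: is a franchise of a national chain) → Annual License not required.
Art. VI. closes midnight, at/before 2:00 AM; floor area 4,300 square feet < 18,100 square feet → Operating Permit not required.
Art. VII. is a worker-owned cooperative (not: is a sole proprietorship) → Compliance License not required.
Art. VIII. floor area 4,300 square feet > 1,700 square feet; is a worker-owned cooperative (not: is a registered nonprofit) → Large Premises Permit not required.
Art. IX. does not provide massage or bodywork services → Commercial Certificate not required.
Art. X. closes midnight, after 5:00 PM → General Business Authorization not required.
Art. XI. is a worker-owned cooperative; closes midnight, at/before 1:00 AM; floor area 4,300 square feet ≤ 8,200 square feet → Cooperative License not required.

None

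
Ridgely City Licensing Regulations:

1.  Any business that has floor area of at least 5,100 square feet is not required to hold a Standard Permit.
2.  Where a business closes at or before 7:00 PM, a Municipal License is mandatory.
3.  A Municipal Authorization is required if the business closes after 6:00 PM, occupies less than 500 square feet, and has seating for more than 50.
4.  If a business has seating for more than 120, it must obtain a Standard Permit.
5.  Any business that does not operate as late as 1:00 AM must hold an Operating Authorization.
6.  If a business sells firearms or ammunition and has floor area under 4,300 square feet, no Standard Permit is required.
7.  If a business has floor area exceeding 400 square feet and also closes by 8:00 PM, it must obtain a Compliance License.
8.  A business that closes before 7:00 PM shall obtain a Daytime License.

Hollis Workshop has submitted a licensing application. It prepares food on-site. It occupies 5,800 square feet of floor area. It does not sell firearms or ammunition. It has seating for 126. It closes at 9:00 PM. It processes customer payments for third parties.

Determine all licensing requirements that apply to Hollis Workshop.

Operating Authorization

1. floor area 5,800 square feet ≥ 5,100 square feet → exempt from Standard Permit.
2. closes 9:00 PM, after 7:00 PM → Municipal License not required.
3. closes 9:00 PM, after 6:00 PM; floor area 5,800 square feet ≥ 500 square feet; seating 126 > 50 → Municipal Authorization not required.
4. seating 126 > 120 → Standard Permit required.
5. closes 9:00 PM, at/before 1:00 AM → Operating Authorization required.
6. does not sell firearms or ammunition; floor area 5,800 square feet ≥ 4,300 square feet → Standard Permit exemption does not apply.
7. floor area 5,800 square feet > 400 square feet; closes 9:00 PM, after 8:00 PM → Compliance License not required.
8. closes 9:00 PM, after 7:00 PM → Daytime License not required.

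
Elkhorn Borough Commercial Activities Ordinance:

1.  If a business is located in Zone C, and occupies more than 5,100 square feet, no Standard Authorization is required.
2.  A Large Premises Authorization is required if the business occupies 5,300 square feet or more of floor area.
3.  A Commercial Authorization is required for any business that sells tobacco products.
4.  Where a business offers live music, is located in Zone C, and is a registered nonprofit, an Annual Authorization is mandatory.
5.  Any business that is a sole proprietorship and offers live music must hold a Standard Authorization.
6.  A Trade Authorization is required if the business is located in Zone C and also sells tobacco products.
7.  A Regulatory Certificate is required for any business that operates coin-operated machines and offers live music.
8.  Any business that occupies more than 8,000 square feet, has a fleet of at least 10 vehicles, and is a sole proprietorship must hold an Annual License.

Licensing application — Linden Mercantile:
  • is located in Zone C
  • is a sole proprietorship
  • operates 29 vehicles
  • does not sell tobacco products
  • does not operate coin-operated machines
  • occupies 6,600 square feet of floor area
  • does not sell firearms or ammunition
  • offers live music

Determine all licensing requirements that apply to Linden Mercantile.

1. is located in Zone C; floor area 6,600 square feet > 5,100 square feet → exempt from Standard Authorization.
2. floor area 6,600 square feet ≥ 5,300 square feet → Large Premises Authorization required.
3. does not sell tobacco products → Commercial Authorization not required.
4. offers live music; is located in Zone C; is a sole proprietorship (not: is a registered nonprofit) → Annual Authorization not required.
5. is a sole proprietorship; offers live music → Standard Authorization required.
6. is located in Zone C; does not sell tobacco products → Trade Authorization not required.
7. does not operate coin-operated machines; offers live music → Regulatory Certificate not required.
8. floor area 6,600 square feet ≤ 8,000 square feet; vehicles 29 ≥ 10; is a sole proprietorship → Annual License not required.

Large Premises Authorization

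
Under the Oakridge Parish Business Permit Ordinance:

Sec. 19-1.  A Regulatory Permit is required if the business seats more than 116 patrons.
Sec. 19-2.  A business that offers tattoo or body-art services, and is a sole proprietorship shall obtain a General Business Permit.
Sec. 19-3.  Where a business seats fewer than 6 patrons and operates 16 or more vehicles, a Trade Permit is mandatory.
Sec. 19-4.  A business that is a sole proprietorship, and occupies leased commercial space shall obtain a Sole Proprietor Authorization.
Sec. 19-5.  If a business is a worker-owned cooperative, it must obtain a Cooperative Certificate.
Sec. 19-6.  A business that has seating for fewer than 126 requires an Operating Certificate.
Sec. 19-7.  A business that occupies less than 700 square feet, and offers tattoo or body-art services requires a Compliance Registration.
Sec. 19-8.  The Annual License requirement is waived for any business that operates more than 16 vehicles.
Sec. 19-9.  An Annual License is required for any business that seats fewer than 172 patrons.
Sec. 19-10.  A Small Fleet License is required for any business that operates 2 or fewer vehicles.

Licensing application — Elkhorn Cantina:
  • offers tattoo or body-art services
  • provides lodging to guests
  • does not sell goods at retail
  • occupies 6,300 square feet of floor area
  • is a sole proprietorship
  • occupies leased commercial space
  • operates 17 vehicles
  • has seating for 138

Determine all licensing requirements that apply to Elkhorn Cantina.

General Business Permit, Regulatory Permit, Sole Proprietor Authorization

Sec. 19-1. seating 138 > 116 → Regulatory Permit required.
Sec. 19-2. offers tattoo or body-art services; is a sole proprietorship → General Business Permit required.
Sec. 19-3. seating 138 ≥ 6; vehicles 17 ≥ 16 → Trade Permit not required.
Sec. 19-4. is a sole proprietorship; occupies leased commercial space → Sole Proprietor Authorization required.
Sec. 19-5. is a sole proprietorship (not: is a worker-owned cooperative) → Cooperative Certificate not required.
Sec. 19-6. seating 138 ≥ 126 → Operating Certificate not required.
Sec. 19-7. floor area 6,300 square feet ≥ 700 square feet; offers tattoo or body-art services → Compliance Registration not required.
Sec. 19-8. vehicles 17 > 16 → exempt from Annual License.
Sec. 19-9. seating 138 < 172 → Annual License required.
Sec. 19-10. vehicles 17 > 2 → Small Fleet License not required.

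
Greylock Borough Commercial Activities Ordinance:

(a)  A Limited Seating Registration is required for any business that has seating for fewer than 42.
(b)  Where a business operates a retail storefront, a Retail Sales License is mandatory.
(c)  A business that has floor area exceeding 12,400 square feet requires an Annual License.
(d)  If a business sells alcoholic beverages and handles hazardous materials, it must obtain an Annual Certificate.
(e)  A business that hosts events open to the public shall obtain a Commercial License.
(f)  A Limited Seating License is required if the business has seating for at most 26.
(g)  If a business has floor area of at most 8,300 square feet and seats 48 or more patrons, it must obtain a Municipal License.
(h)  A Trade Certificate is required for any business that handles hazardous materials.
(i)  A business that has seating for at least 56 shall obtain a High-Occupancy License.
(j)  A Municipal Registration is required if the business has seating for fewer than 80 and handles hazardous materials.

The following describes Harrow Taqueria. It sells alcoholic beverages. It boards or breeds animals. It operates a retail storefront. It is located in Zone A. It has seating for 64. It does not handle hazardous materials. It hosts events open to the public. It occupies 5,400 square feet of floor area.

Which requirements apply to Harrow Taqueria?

(a) seating 64 ≥ 42 → Limited Seating Registration not required.
(b) operates a retail storefront → Retail Sales License required.
(c) floor area 5,400 square feet ≤ 12,400 square feet → Annual License not required.
(d) sells alcoholic beverages; does not handle hazardous materials → Annual Certificate not required.
(e) hosts events open to the public → Commercial License required.
(f) seating 64 > 26 → Limited Seating License not required.
(g) floor area 5,400 square feet ≤ 8,300 square feet; seating 64 ≥ 48 → Municipal License required.
(h) does not handle hazardous materials → Trade Certificate not required.
(i) seating 64 ≥ 56 → High-Occupancy License required.
(j) seating 64 < 80; does not handle hazardous materials → Municipal Registration not required.

Commercial License, High-Occupancy License, Municipal License, Retail Sales License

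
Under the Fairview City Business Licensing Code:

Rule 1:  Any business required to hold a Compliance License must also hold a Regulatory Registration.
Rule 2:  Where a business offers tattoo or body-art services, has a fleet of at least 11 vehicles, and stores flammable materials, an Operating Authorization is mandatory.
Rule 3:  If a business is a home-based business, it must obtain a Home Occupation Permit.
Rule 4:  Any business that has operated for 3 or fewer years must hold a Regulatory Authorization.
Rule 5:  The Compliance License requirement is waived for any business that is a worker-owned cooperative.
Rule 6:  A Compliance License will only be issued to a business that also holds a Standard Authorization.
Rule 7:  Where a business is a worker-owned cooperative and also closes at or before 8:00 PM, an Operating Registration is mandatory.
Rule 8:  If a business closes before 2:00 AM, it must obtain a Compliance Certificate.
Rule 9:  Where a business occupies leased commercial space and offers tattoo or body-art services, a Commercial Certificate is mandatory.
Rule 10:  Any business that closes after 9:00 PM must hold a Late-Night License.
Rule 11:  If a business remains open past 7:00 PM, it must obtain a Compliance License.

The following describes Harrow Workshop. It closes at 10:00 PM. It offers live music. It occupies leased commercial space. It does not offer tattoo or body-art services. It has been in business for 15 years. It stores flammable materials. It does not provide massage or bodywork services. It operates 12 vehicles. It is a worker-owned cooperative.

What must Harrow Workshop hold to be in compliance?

Rule 1: Compliance License is not required → no effect.
Rule 2: does not offer tattoo or body-art services; vehicles 12 ≥ 11; stores flammable materials → Operating Authorization not required.
Rule 3: occupies leased commercial space (not: is a home-based business) → Home Occupation Permit not required.
Rule 4: years in business 15 > 3 → Regulatory Authorization not required.
Rule 5: is a worker-owned cooperative → exempt from Compliance License.
Rule 6: Compliance License is not required → no effect.
Rule 7: is a worker-owned cooperative; closes 10:00 PM, after 8:00 PM → Operating Registration not required.
Rule 8: closes 10:00 PM, at/before 2:00 AM → Compliance Certificate required.
Rule 9: occupies leased commercial space; does not offer tattoo or body-art services → Commercial Certificate not required.
Rule 10: closes 10:00 PM, after 9:00 PM → Late-Night License required.
Rule 11: closes 10:00 PM, after 7:00 PM → Compliance License required.

Compliance Certificate, Late-Night License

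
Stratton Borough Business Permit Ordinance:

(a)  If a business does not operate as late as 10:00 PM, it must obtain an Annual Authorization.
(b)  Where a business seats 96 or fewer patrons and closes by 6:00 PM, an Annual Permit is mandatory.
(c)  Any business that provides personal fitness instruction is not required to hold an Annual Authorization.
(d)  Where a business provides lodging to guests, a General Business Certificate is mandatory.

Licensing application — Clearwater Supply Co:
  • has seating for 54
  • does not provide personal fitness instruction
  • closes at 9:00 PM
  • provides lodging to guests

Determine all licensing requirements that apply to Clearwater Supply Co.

Annual Authorization, General Business Certificate

(a) closes 9:00 PM, at/before 10:00 PM → Annual Authorization required.
(b) seating 54 ≤ 96; closes 9:00 PM, after 6:00 PM → Annual Permit not required.
(c) does not provide personal fitness instruction → Annual Authorization exemption does not apply.
(d) provides lodging to guests → General Business Certificate required.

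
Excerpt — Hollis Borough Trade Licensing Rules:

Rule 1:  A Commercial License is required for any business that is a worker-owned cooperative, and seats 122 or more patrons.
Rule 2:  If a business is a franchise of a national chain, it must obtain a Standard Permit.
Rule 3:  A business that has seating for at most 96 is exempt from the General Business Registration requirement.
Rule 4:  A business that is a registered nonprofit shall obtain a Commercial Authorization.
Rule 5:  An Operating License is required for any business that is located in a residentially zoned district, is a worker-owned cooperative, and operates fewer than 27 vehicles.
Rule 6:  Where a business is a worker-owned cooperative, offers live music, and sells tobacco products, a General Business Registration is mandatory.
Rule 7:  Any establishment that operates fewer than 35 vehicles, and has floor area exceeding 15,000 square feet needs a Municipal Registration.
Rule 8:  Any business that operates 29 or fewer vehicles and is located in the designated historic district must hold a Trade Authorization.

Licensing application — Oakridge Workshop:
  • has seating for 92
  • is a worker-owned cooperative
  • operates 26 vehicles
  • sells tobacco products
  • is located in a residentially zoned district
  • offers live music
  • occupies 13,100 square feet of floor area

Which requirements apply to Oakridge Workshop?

Operating License

Rule 1: is a worker-owned cooperative; seating 92 < 122 → Commercial License not required.
Rule 2: is a worker-owned cooperative (not: is a franchise of a national chain) → Standard Permit not required.
Rule 3: seating 92 ≤ 96 → exempt from General Business Registration.
Rule 4: is a worker-owned cooperative (not: is a registered nonprofit) → Commercial Authorization not required.
Rule 5: is located in a residentially zoned district; is a worker-owned cooperative; vehicles 26 < 27 → Operating License required.
Rule 6: is a worker-owned cooperative; offers live music; sells tobacco products → General Business Registration required.
Rule 7: vehicles 26 < 35; floor area 13,100 square feet ≤ 15,000 square feet → Municipal Registration not required.
Rule 8: vehicles 26 ≤ 29; is located in a residentially zoned district (not: is located in the designated historic district) → Trade Authorization not required.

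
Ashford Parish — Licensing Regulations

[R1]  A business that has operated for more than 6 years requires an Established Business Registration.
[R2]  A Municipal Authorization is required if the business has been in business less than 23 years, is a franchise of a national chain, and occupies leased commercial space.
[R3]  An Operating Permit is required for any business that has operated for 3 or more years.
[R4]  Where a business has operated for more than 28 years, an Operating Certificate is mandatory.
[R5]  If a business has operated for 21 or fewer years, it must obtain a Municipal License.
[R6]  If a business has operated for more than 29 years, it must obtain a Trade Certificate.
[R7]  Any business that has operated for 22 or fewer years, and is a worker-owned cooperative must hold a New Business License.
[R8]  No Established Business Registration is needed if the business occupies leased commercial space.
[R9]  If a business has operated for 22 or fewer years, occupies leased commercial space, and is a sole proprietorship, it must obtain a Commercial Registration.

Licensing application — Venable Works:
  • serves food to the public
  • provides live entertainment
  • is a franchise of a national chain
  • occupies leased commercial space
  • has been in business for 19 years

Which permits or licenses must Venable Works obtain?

[R1] years in business 19 > 6 → Established Business Registration required.
[R2] years in business 19 < 23; is a franchise of a national chain; occupies leased commercial space → Municipal Authorization required.
[R3] years in business 19 ≥ 3 → Operating Permit required.
[R4] years in business 19 ≤ 28 → Operating Certificate not required.
[R5] years in business 19 ≤ 21 → Municipal License required.
[R6] years in business 19 ≤ 29 → Trade Certificate not required.
[R7] years in business 19 ≤ 22; is a franchise of a national chain (not: is a worker-owned cooperative) → New Business License not required.
[R8] occupies leased commercial space → exempt from Established Business Registration.
[R9] years in business 19 ≤ 22; occupies leased commercial space; is a franchise of a national chain (not: is a sole proprietorship) → Commercial Registration not required.

Municipal Authorization, Municipal License, Operating Permit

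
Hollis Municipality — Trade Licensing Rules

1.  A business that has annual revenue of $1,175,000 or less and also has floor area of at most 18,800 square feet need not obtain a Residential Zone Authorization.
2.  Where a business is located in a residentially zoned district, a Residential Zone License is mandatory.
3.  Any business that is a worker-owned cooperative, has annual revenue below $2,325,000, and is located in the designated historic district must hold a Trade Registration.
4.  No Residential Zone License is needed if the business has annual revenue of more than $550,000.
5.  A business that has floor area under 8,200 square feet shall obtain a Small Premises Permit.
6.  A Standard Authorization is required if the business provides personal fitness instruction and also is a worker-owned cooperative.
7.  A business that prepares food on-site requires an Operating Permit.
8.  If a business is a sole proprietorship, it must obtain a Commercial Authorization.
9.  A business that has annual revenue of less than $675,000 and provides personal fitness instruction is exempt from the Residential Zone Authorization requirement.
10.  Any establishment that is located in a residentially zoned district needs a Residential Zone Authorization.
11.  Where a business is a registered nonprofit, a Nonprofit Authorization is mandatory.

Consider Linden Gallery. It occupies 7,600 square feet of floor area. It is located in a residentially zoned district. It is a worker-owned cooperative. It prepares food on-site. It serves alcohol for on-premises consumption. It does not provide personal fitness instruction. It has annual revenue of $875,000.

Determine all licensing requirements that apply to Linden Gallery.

1. revenue $875,000 ≤ $1,175,000; floor area 7,600 square feet ≤ 18,800 square feet → exempt from Residential Zone Authorization.
2. is located in a residentially zoned district → Residential Zone License required.
3. is a worker-owned cooperative; revenue $875,000 < $2,325,000; is located in a residentially zoned district (not: is located in the designated historic district) → Trade Registration not required.
4. revenue $875,000 > $550,000 → exempt from Residential Zone License.
5. floor area 7,600 square feet < 8,200 square feet → Small Premises Permit required.
6. does not provide personal fitness instruction; is a worker-owned cooperative → Standard Authorization not required.
7. prepares food on-site → Operating Permit required.
8. is a worker-owned cooperative (not: is a sole proprietorship) → Commercial Authorization not required.
9. revenue $875,000 ≥ $675,000; does not provide personal fitness instruction → Residential Zone Authorization exemption does not apply.
10. is located in a residentially zoned district → Residential Zone Authorization required.
11. is a worker-owned cooperative (not: is a registered nonprofit) → Nonprofit Authorization not required.

Operating Permit, Small Premises Permit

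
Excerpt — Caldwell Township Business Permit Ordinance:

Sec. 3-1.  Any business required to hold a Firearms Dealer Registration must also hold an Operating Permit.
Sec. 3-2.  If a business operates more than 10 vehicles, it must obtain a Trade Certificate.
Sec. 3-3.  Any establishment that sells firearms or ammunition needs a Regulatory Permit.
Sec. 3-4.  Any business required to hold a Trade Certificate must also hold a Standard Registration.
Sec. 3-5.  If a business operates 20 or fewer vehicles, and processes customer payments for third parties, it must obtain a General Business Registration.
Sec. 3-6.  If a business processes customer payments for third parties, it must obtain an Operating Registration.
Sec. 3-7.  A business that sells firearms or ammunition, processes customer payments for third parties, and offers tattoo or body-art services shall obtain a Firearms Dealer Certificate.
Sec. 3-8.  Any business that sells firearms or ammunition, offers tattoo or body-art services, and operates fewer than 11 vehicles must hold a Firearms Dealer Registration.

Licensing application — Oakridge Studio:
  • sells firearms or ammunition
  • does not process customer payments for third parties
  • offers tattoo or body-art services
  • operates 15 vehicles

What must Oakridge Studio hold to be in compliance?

Sec. 3-1. Firearms Dealer Registration is not required → no effect.
Sec. 3-2. vehicles 15 > 10 → Trade Certificate required.
Sec. 3-3. sells firearms or ammunition → Regulatory Permit required.
Sec. 3-4. Trade Certificate is required → Standard Registration also required.
Sec. 3-5. vehicles 15 ≤ 20; does not process customer payments for third parties → General Business Registration not required.
Sec. 3-6. does not process customer payments for third parties → Operating Registration not required.
Sec. 3-7. sells firearms or ammunition; does not process customer payments for third parties; offers tattoo or body-art services → Firearms Dealer Certificate not required.
Sec. 3-8. sells firearms or ammunition; offers tattoo or body-art services; vehicles 15 ≥ 11 → Firearms Dealer Registration not required.

Regulatory Permit, Standard Registration, Trade Certificate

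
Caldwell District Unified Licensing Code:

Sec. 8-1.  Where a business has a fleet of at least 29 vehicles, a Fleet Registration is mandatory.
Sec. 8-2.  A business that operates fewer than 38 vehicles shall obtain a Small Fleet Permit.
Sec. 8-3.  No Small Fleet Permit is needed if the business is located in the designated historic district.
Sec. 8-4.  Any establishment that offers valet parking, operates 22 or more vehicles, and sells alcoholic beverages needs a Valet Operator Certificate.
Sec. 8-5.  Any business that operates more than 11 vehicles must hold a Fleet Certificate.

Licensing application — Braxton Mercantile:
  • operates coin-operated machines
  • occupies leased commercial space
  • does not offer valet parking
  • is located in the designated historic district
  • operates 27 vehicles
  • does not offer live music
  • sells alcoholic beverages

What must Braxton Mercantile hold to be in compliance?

Sec. 8-1. vehicles 27 < 29 → Fleet Registration not required.
Sec. 8-2. vehicles 27 < 38 → Small Fleet Permit required.
Sec. 8-3. is located in the designated historic district → exempt from Small Fleet Permit.
Sec. 8-4. does not offer valet parking; vehicles 27 ≥ 22; sells alcoholic beverages → Valet Operator Certificate not required.
Sec. 8-5. vehicles 27 > 11 → Fleet Certificate required.

Fleet Certificate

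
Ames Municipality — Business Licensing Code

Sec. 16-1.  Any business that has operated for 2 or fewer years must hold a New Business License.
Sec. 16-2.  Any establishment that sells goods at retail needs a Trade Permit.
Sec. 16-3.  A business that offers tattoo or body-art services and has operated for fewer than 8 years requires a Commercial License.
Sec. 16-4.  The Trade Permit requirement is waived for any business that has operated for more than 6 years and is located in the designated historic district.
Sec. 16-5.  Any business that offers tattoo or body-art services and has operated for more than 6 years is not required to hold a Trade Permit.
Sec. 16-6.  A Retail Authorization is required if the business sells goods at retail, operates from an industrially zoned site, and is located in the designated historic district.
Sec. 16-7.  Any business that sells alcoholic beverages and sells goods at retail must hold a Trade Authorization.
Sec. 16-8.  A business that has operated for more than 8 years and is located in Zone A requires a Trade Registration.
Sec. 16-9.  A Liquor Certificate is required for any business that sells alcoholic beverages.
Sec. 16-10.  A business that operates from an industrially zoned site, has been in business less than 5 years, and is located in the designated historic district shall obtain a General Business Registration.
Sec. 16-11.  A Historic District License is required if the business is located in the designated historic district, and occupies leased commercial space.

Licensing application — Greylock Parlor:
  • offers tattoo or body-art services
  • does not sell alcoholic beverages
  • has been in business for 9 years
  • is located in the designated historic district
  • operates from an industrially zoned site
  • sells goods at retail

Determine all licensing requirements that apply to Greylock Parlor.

Sec. 16-1. years in business 9 > 2 → New Business License not required.
Sec. 16-2. sells goods at retail → Trade Permit required.
Sec. 16-3. offers tattoo or body-art services; years in business 9 ≥ 8 → Commercial License not required.
Sec. 16-4. years in business 9 > 6; is located in the designated historic district → exempt from Trade Permit.
Sec. 16-5. offers tattoo or body-art services; years in business 9 > 6 → exempt from Trade Permit.
Sec. 16-6. sells goods at retail; operates from an industrially zoned site; is located in the designated historic district → Retail Authorization required.
Sec. 16-7. does not sell alcoholic beverages; sells goods at retail → Trade Authorization not required.
Sec. 16-8. years in business 9 > 8; is located in the designated historic district (not: is located in Zone A) → Trade Registration not required.
Sec. 16-9. does not sell alcoholic beverages → Liquor Certificate not required.
Sec. 16-10. operates from an industrially zoned site; years in business 9 ≥ 5; is located in the designated historic district → General Business Registration not required.
Sec. 16-11. is located in the designated historic district; operates from an industrially zoned site (not: occupies leased commercial space) → Historic District License not required.

Retail Authorization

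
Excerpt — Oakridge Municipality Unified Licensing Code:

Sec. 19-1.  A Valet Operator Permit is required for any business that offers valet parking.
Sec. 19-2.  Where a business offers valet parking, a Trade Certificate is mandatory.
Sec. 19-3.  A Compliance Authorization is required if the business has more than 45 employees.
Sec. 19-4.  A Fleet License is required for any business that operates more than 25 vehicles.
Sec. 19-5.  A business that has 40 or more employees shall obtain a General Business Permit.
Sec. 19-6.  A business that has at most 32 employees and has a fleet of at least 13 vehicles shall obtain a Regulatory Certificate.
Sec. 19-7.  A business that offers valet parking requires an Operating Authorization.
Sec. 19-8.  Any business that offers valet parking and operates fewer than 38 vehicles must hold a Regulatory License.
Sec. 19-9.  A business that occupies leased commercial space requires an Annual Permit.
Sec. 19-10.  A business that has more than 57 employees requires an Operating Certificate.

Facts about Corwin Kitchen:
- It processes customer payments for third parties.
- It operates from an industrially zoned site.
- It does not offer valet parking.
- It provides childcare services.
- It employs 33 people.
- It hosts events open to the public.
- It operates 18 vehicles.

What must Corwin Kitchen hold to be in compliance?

None

Sec. 19-1. does not offer valet parking → Valet Operator Permit not required.
Sec. 19-2. does not offer valet parking → Trade Certificate not required.
Sec. 19-3. employees 33 ≤ 45 → Compliance Authorization not required.
Sec. 19-4. vehicles 18 ≤ 25 → Fleet License not required.
Sec. 19-5. employees 33 < 40 → General Business Permit not required.
Sec. 19-6. employees 33 > 32; vehicles 18 ≥ 13 → Regulatory Certificate not required.
Sec. 19-7. does not offer valet parking → Operating Authorization not required.
Sec. 19-8. does not offer valet parking; vehicles 18 < 38 → Regulatory License not required.
Sec. 19-9. operates from an industrially zoned site (not: occupies leased commercial space) → Annual Permit not required.
Sec. 19-10. employees 33 ≤ 57 → Operating Certificate not required.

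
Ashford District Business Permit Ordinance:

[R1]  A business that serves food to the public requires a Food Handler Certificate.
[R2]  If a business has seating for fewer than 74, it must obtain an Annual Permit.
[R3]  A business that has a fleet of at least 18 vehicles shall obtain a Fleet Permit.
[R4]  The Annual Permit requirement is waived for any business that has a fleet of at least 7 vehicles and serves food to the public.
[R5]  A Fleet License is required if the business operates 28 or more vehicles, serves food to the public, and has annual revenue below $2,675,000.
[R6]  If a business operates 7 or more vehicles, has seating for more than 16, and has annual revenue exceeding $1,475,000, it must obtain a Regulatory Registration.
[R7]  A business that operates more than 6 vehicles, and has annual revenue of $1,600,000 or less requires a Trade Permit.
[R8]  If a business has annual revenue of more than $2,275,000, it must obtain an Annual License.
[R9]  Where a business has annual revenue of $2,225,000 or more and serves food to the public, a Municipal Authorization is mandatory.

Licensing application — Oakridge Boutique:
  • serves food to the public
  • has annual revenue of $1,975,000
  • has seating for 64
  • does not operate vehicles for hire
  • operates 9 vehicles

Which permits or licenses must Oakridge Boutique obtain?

[R1] serves food to the public → Food Handler Certificate required.
[R2] seating 64 < 74 → Annual Permit required.
[R3] vehicles 9 < 18 → Fleet Permit not required.
[R4] vehicles 9 ≥ 7; serves food to the public → exempt from Annual Permit.
[R5] vehicles 9 < 28; serves food to the public; revenue $1,975,000 < $2,675,000 → Fleet License not required.
[R6] vehicles 9 ≥ 7; seating 64 > 16; revenue $1,975,000 > $1,475,000 → Regulatory Registration required.
[R7] vehicles 9 > 6; revenue $1,975,000 > $1,600,000 → Trade Permit not required.
[R8] revenue $1,975,000 ≤ $2,275,000 → Annual License not required.
[R9] revenue $1,975,000 < $2,225,000; serves food to the public → Municipal Authorization not required.

Food Handler Certificate, Regulatory Registration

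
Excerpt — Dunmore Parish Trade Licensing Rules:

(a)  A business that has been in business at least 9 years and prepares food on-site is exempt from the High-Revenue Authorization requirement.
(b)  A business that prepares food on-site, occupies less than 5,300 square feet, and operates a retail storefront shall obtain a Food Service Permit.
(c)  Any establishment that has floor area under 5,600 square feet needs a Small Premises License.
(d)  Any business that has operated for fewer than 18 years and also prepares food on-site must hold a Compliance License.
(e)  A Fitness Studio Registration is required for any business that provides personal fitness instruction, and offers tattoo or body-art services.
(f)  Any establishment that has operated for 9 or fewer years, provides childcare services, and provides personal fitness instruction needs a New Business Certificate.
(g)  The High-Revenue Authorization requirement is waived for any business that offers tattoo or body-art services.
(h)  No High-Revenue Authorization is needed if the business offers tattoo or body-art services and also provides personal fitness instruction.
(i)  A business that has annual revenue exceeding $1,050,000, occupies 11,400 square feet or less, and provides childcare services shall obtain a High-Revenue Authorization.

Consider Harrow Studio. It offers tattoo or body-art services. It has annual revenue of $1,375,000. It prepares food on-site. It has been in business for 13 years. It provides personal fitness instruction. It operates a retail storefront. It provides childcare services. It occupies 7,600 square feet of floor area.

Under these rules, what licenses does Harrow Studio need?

Compliance License, Fitness Studio Registration

(a) years in business 13 ≥ 9; prepares food on-site → exempt from High-Revenue Authorization.
(b) prepares food on-site; floor area 7,600 square feet ≥ 5,300 square feet; operates a retail storefront → Food Service Permit not required.
(c) floor area 7,600 square feet ≥ 5,600 square feet → Small Premises License not required.
(d) years in business 13 < 18; prepares food on-site → Compliance License required.
(e) provides personal fitness instruction; offers tattoo or body-art services → Fitness Studio Registration required.
(f) years in business 13 > 9; provides childcare services; provides personal fitness instruction → New Business Certificate not required.
(g) offers tattoo or body-art services → exempt from High-Revenue Authorization.
(h) offers tattoo or body-art services; provides personal fitness instruction → exempt from High-Revenue Authorization.
(i) revenue $1,375,000 > $1,050,000; floor area 7,600 square feet ≤ 11,400 square feet; provides childcare services → High-Revenue Authorization required.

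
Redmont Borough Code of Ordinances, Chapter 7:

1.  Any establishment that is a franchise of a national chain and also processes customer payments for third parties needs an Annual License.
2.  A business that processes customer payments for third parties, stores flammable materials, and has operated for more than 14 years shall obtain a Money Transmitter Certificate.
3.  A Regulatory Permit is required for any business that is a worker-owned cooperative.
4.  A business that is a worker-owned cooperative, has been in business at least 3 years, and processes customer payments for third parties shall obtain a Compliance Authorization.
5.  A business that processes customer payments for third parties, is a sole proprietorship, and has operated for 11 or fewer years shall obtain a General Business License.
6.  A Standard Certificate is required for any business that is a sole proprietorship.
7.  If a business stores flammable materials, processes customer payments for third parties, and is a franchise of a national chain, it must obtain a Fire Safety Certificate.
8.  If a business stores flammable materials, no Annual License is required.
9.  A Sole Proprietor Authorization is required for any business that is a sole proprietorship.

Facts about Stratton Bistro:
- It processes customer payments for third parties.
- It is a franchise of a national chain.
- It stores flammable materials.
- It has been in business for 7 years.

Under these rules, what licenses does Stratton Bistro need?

1. is a franchise of a national chain; processes customer payments for third parties → Annual License required.
2. processes customer payments for third parties; stores flammable materials; years in business 7 ≤ 14 → Money Transmitter Certificate not required.
3. is a franchise of a national chain (not: is a worker-owned cooperative) → Regulatory Permit not required.
4. is a franchise of a national chain (not: is a worker-owned cooperative); years in business 7 ≥ 3; processes customer payments for third parties → Compliance Authorization not required.
5. processes customer payments for third parties; is a franchise of a national chain (not: is a sole proprietorship); years in business 7 ≤ 11 → General Business License not required.
6. is a franchise of a national chain (not: is a sole proprietorship) → Standard Certificate not required.
7. stores flammable materials; processes customer payments for third parties; is a franchise of a national chain → Fire Safety Certificate required.
8. stores flammable materials → exempt from Annual License.
9. is a franchise of a national chain (not: is a sole proprietorship) → Sole Proprietor Authorization not required.

Fire Safety Certificate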